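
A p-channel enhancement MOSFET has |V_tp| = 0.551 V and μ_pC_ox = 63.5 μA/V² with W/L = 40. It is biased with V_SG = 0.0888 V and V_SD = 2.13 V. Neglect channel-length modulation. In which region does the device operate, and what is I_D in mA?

V_SG = 0.0888 V < |V_tp| = 0.551 V, so the transistor is in cutoff.

Cutoff; I_D = 0 mA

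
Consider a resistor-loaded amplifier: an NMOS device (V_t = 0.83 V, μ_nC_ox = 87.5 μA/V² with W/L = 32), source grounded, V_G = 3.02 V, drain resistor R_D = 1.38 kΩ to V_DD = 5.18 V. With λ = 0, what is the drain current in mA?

I_D = 3.30 mA

V_GS = V_G = 3.02 V, so V_ov = 3.02 − 0.83 = 2.19 V.
k_n = μ_nC_ox · (W/L) = 2.8 mA/V².
Assume saturation: I_D = ½ k_n V_ov² = 0.5 × 2.8 × 2.19² = 6.71 mA, giving V_DS = V_DD − I_D R_D = 5.18 − 6.71 × 1.38 = -4.09 V.
But -4.09 V < V_ov = 2.19 V, so the device is actually in triode.
In triode I_D = k_n[V_ov V_DS − ½ V_DS²] and I_D = (V_DD − V_DS)/R_D. Equating: 1.93 V_DS² − 9.462 V_DS + 5.18 = 0, giving V_DS = 0.628 V (the root below V_ov).
I_D = (5.18 − 0.628) / 1.38 = 3.3 mA.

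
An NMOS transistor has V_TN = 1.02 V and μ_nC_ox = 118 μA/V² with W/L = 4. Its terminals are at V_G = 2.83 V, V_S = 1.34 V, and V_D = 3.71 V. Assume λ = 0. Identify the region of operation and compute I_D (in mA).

V_GS = V_G − V_S = 2.83 − 1.34 = 1.49 V; V_DS = V_D − V_S = 3.71 − 1.34 = 2.37 V.
k_n = μ_nC_ox · (W/L) = 0.472 mA/V².
V_ov = V_GS − V_TN = 1.49 − 1.02 = 0.47 V.
Since V_DS = 2.37 V ≥ V_ov = 0.47 V, the device is in saturation.
I_D = ½ k_n V_ov² = 0.5 × 0.472 × 0.47² = 0.0521 mA.

Saturation; I_D = 0.0521 mA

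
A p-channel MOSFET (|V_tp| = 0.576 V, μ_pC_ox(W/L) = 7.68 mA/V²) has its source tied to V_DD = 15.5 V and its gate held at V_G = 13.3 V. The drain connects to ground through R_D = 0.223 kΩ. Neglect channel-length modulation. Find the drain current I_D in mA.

I_D = 10.1 mA

V_SG = V_DD − V_G = 15.5 − 13.3 = 2.2 V, so V_ov = 2.2 − 0.576 = 1.62 V.
Assume saturation: I_D = ½ k_p V_ov² = 0.5 × 7.68 × 1.62² = 10.1 mA, giving V_SD = V_DD − I_D R_D = 15.5 − 10.1 × 0.223 = 13.2 V.
V_SD = 13.2 V ≥ V_ov = 1.62 V, confirming saturation.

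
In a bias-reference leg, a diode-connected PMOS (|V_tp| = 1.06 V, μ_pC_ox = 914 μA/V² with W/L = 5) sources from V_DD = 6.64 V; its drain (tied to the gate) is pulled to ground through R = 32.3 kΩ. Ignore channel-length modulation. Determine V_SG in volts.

With gate tied to drain, V_SG = V_SD ≥ V_SG − |V_tp|, so the device is in saturation.
k_p = μ_pC_ox · (W/L) = 4.57 mA/V².
KCL at the drain: ½ k_p (V_SG − |V_tp|)² = (V_DD − V_SG)/R.
Let x = V_SG − 1.06. Then 73.8 x² + x − 5.58 = 0, giving x = 0.268 V (positive root), so V_SG = 1.33 V.
I_D = (V_DD − V_SG)/R = (6.64 − 1.33) / 32.3 = 0.164 mA.

V_SG = 1.33 V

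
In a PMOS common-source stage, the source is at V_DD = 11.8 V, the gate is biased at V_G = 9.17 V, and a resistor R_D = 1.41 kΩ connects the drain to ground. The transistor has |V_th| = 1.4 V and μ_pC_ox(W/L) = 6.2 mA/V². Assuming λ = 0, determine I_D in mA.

I_D = 4.69 mA

V_SG = V_DD − V_G = 11.8 − 9.17 = 2.63 V, so V_ov = 2.63 − 1.4 = 1.23 V.
Assume saturation: I_D = ½ k_p V_ov² = 0.5 × 6.2 × 1.23² = 4.69 mA, giving V_SD = V_DD − I_D R_D = 11.8 − 4.69 × 1.41 = 5.19 V.
V_SD = 5.19 V ≥ V_ov = 1.23 V, confirming saturation.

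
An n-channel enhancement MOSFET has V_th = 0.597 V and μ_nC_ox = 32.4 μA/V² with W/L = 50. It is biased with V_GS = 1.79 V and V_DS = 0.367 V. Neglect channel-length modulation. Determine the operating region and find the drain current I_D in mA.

k_n = μ_nC_ox · (W/L) = 1.62 mA/V².
V_ov = V_GS − V_th = 1.79 − 0.597 = 1.19 V.
Since V_DS = 0.367 V < V_ov = 1.19 V, the device is in the triode region.
I_D = k_n [V_ov · V_DS − ½ V_DS²] = 1.62 × [1.19 × 0.367 − 0.5 × 0.367²] = 0.6 mA.

Triode; I_D = 0.600 mA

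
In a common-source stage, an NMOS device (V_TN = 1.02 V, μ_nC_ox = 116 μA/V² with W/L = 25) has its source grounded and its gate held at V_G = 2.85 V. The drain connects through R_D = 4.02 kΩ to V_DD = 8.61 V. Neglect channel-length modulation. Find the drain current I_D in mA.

I_D = 2.03 mA

V_GS = V_G = 2.85 V, so V_ov = 2.85 − 1.02 = 1.83 V.
k_n = μ_nC_ox · (W/L) = 2.9 mA/V².
Assume saturation: I_D = ½ k_n V_ov² = 0.5 × 2.9 × 1.83² = 4.86 mA, giving V_DS = V_DD − I_D R_D = 8.61 − 4.86 × 4.02 = -10.9 V.
But -10.9 V < V_ov = 1.83 V, so the device is actually in triode.
In triode I_D = k_n[V_ov V_DS − ½ V_DS²] and I_D = (V_DD − V_DS)/R_D. Equating: 5.83 V_DS² − 22.33 V_DS + 8.61 = 0, giving V_DS = 0.435 V (the root below V_ov).
I_D = (8.61 − 0.435) / 4.02 = 2.03 mA.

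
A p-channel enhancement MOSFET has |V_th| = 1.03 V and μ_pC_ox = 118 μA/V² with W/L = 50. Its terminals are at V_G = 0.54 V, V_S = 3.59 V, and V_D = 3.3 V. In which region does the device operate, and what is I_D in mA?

V_SG = V_S − V_G = 3.59 − 0.54 = 3.05 V; V_SD = V_S − V_D = 3.59 − 3.3 = 0.29 V.
k_p = μ_pC_ox · (W/L) = 5.9 mA/V².
V_ov = V_SG − |V_th| = 3.05 − 1.03 = 2.02 V.
Since V_SD = 0.29 V < V_ov = 2.02 V, the device is in the triode region.
I_D = k_p [V_ov · V_SD − ½ V_SD²] = 5.9 × [2.02 × 0.29 − 0.5 × 0.29²] = 3.21 mA.

Triode; I_D = 3.21 mA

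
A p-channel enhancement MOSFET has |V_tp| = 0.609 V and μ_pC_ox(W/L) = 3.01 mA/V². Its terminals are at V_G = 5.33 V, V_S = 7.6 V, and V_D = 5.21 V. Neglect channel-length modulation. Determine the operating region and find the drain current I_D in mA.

V_SG = V_S − V_G = 7.6 − 5.33 = 2.27 V; V_SD = V_S − V_D = 7.6 − 5.21 = 2.39 V.
V_ov = V_SG − |V_tp| = 2.27 − 0.609 = 1.66 V.
Since V_SD = 2.39 V ≥ V_ov = 1.66 V, the device is in saturation.
I_D = ½ k_p V_ov² = 0.5 × 3.01 × 1.66² = 4.15 mA.

Saturation; I_D = 4.15 mA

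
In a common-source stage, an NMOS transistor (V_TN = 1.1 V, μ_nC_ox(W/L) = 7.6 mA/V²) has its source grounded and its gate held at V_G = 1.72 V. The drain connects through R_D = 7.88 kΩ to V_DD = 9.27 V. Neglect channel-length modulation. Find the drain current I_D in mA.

V_GS = V_G = 1.72 V, so V_ov = 1.72 − 1.1 = 0.62 V.
Assume saturation: I_D = ½ k_n V_ov² = 0.5 × 7.6 × 0.62² = 1.46 mA, giving V_DS = V_DD − I_D R_D = 9.27 − 1.46 × 7.88 = -2.24 V.
But -2.24 V < V_ov = 0.62 V, so the device is actually in triode.
In triode I_D = k_n[V_ov V_DS − ½ V_DS²] and I_D = (V_DD − V_DS)/R_D. Equating: 29.9 V_DS² − 38.13 V_DS + 9.27 = 0, giving V_DS = 0.327 V (the root below V_ov).
I_D = (9.27 − 0.327) / 7.88 = 1.13 mA.

I_D = 1.13 mA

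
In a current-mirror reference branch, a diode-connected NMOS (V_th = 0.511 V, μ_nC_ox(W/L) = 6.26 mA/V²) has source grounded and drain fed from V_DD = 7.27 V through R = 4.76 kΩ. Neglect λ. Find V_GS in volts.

With gate tied to drain, V_GS = V_DS ≥ V_GS − V_th, so the device is in saturation.
KCL at the drain: ½ k_n (V_GS − V_th)² = (V_DD − V_GS)/R.
Let x = V_GS − 0.511. Then 14.9 x² + x − 6.759 = 0, giving x = 0.641 V (positive root), so V_GS = 1.15 V.
I_D = (V_DD − V_GS)/R = (7.27 − 1.15) / 4.76 = 1.29 mA.

V_GS = 1.15 V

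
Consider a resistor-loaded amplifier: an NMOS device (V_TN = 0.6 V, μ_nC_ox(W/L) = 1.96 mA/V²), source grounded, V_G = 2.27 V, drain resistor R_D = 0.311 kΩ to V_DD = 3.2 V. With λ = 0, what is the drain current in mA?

V_GS = V_G = 2.27 V, so V_ov = 2.27 − 0.6 = 1.67 V.
Assume saturation: I_D = ½ k_n V_ov² = 0.5 × 1.96 × 1.67² = 2.73 mA, giving V_DS = V_DD − I_D R_D = 3.2 − 2.73 × 0.311 = 2.35 V.
V_DS = 2.35 V ≥ V_ov = 1.67 V, confirming saturation.

I_D = 2.73 mA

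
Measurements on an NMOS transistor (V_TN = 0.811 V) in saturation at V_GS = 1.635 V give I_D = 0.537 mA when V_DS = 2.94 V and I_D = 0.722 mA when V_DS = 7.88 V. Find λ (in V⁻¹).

With V_GS fixed, I_D ∝ (1 + λ V_DS) in saturation, so I_D2/I_D1 = (1 + λ V_DS2)/(1 + λ V_DS1).
0.722/0.537 = 1.345 = (1 + 7.88 λ)/(1 + 2.94 λ).
Solving: λ (I_D1 V_DS2 − I_D2 V_DS1) = I_D2 − I_D1, so λ = (0.722 − 0.537) / (0.537 × 7.88 − 0.722 × 2.94) = 0.185 / 2.11 = 0.0877 V⁻¹.

λ = 0.0877 V⁻¹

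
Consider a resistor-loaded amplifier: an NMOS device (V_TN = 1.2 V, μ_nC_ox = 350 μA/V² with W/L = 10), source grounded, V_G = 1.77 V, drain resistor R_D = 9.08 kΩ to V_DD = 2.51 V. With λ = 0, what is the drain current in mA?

V_GS = V_G = 1.77 V, so V_ov = 1.77 − 1.2 = 0.57 V.
k_n = μ_nC_ox · (W/L) = 3.5 mA/V².
Assume saturation: I_D = ½ k_n V_ov² = 0.5 × 3.5 × 0.57² = 0.569 mA, giving V_DS = V_DD − I_D R_D = 2.51 − 0.569 × 9.08 = -2.65 V.
But -2.65 V < V_ov = 0.57 V, so the device is actually in triode.
In triode I_D = k_n[V_ov V_DS − ½ V_DS²] and I_D = (V_DD − V_DS)/R_D. Equating: 15.9 V_DS² − 19.11 V_DS + 2.51 = 0, giving V_DS = 0.15 V (the root below V_ov).
I_D = (2.51 − 0.15) / 9.08 = 0.26 mA.

I_D = 0.260 mA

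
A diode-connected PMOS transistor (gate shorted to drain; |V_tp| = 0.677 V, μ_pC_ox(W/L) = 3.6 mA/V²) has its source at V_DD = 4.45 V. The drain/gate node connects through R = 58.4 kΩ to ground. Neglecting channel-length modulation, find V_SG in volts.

With gate tied to drain, V_SG = V_SD ≥ V_SG − |V_tp|, so the device is in saturation.
KCL at the drain: ½ k_p (V_SG − |V_tp|)² = (V_DD − V_SG)/R.
Let x = V_SG − 0.677. Then 105 x² + x − 3.773 = 0, giving x = 0.185 V (positive root), so V_SG = 0.862 V.
I_D = (V_DD − V_SG)/R = (4.45 − 0.862) / 58.4 = 0.0614 mA.

V_SG = 0.862 V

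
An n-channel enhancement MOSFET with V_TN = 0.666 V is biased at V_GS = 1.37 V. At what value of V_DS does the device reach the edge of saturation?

V_DS,sat = 0.704 V

The boundary between triode and saturation is V_DS = V_GS − V_TN = V_ov.
V_ov = 1.37 − 0.666 = 0.704 V.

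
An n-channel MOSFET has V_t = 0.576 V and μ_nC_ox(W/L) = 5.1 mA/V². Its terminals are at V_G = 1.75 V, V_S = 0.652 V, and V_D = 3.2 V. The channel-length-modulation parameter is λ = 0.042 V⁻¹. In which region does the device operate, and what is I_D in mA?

Saturation; I_D = 0.769 mA

V_GS = V_G − V_S = 1.75 − 0.652 = 1.1 V; V_DS = V_D − V_S = 3.2 − 0.652 = 2.55 V.
V_ov = V_GS − V_t = 1.1 − 0.576 = 0.522 V.
Since V_DS = 2.55 V ≥ V_ov = 0.522 V, the device is in saturation.
I_D = ½ k_n V_ov² (1 + λ V_DS) = 0.5 × 5.1 × 0.522² × (1 + 0.042 × 2.55) = 0.769 mA.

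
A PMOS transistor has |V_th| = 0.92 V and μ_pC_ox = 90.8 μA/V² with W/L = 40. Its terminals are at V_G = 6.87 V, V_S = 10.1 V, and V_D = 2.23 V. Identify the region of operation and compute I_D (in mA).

V_SG = V_S − V_G = 10.1 − 6.87 = 3.23 V; V_SD = V_S − V_D = 10.1 − 2.23 = 7.87 V.
k_p = μ_pC_ox · (W/L) = 3.632 mA/V².
V_ov = V_SG − |V_th| = 3.23 − 0.92 = 2.31 V.
Since V_SD = 7.87 V ≥ V_ov = 2.31 V, the device is in saturation.
I_D = ½ k_p V_ov² = 0.5 × 3.632 × 2.31² = 9.69 mA.

Saturation; I_D = 9.69 mA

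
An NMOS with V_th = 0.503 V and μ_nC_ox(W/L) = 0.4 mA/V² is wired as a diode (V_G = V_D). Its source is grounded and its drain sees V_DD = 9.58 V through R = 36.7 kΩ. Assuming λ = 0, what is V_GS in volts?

V_GS = 1.55 V

With gate tied to drain, V_GS = V_DS ≥ V_GS − V_th, so the device is in saturation.
KCL at the drain: ½ k_n (V_GS − V_th)² = (V_DD − V_GS)/R.
Let x = V_GS − 0.503. Then 7.34 x² + x − 9.077 = 0, giving x = 1.05 V (positive root), so V_GS = 1.55 V.
I_D = (V_DD − V_GS)/R = (9.58 − 1.55) / 36.7 = 0.219 mA.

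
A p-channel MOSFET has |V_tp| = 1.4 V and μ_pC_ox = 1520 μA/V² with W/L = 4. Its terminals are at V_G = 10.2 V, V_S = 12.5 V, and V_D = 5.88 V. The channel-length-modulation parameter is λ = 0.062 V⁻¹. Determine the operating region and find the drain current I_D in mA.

Saturation; I_D = 3.47 mA

V_SG = V_S − V_G = 12.5 − 10.2 = 2.3 V; V_SD = V_S − V_D = 12.5 − 5.88 = 6.62 V.
k_p = μ_pC_ox · (W/L) = 6.08 mA/V².
V_ov = V_SG − |V_tp| = 2.3 − 1.4 = 0.9 V.
Since V_SD = 6.62 V ≥ V_ov = 0.9 V, the device is in saturation.
I_D = ½ k_p V_ov² (1 + λ V_SD) = 0.5 × 6.08 × 0.9² × (1 + 0.062 × 6.62) = 3.47 mA.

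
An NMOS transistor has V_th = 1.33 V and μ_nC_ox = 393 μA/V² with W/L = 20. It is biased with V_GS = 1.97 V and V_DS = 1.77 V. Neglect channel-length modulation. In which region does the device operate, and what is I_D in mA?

Saturation; I_D = 1.61 mA

k_n = μ_nC_ox · (W/L) = 7.86 mA/V².
V_ov = V_GS − V_th = 1.97 − 1.33 = 0.64 V.
Since V_DS = 1.77 V ≥ V_ov = 0.64 V, the device is in saturation.
I_D = ½ k_n V_ov² = 0.5 × 7.86 × 0.64² = 1.61 mA.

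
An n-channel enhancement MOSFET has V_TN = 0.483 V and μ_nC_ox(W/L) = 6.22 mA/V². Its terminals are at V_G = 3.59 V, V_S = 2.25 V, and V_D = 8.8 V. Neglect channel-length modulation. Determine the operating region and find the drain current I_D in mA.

V_GS = V_G − V_S = 3.59 − 2.25 = 1.34 V; V_DS = V_D − V_S = 8.8 − 2.25 = 6.55 V.
V_ov = V_GS − V_TN = 1.34 − 0.483 = 0.857 V.
Since V_DS = 6.55 V ≥ V_ov = 0.857 V, the device is in saturation.
I_D = ½ k_n V_ov² = 0.5 × 6.22 × 0.857² = 2.28 mA.

Saturation; I_D = 2.28 mA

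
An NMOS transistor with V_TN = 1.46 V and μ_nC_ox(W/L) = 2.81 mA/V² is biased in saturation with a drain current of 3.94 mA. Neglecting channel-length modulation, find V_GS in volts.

In saturation I_D = ½ k_n (V_GS − V_TN)², so V_GS − V_TN = √(2 I_D / k_n) = √(2 × 3.94 / 2.81) = 1.67 V.
V_GS = 1.46 + 1.67 = 3.13 V.

V_GS = 3.13 V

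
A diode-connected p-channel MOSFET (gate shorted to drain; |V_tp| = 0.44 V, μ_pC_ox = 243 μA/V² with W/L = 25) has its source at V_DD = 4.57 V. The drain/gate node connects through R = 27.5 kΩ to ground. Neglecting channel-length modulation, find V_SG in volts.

V_SG = 0.656 V

With gate tied to drain, V_SG = V_SD ≥ V_SG − |V_tp|, so the device is in saturation.
k_p = μ_pC_ox · (W/L) = 6.075 mA/V².
KCL at the drain: ½ k_p (V_SG − |V_tp|)² = (V_DD − V_SG)/R.
Let x = V_SG − 0.44. Then 83.5 x² + x − 4.13 = 0, giving x = 0.216 V (positive root), so V_SG = 0.656 V.
I_D = (V_DD − V_SG)/R = (4.57 − 0.656) / 27.5 = 0.142 mA.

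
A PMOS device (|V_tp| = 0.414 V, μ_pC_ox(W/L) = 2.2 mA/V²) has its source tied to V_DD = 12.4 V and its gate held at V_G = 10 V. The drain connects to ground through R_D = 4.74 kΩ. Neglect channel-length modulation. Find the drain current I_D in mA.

V_SG = V_DD − V_G = 12.4 − 10 = 2.4 V, so V_ov = 2.4 − 0.414 = 1.99 V.
Assume saturation: I_D = ½ k_p V_ov² = 0.5 × 2.2 × 1.99² = 4.34 mA, giving V_SD = V_DD − I_D R_D = 12.4 − 4.34 × 4.74 = -8.17 V.
But -8.17 V < V_ov = 1.99 V, so the device is actually in triode.
In triode I_D = k_p[V_ov V_SD − ½ V_SD²] and I_D = (V_DD − V_SD)/R_D. Equating: 5.21 V_SD² − 21.71 V_SD + 12.4 = 0, giving V_SD = 0.683 V (the root below V_ov).
I_D = (12.4 − 0.683) / 4.74 = 2.47 mA.

I_D = 2.47 mA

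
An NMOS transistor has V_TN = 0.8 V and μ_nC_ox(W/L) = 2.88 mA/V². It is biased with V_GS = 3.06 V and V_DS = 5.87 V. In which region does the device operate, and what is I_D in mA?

Saturation; I_D = 7.35 mA

V_ov = V_GS − V_TN = 3.06 − 0.8 = 2.26 V.
Since V_DS = 5.87 V ≥ V_ov = 2.26 V, the device is in saturation.
I_D = ½ k_n V_ov² = 0.5 × 2.88 × 2.26² = 7.35 mA.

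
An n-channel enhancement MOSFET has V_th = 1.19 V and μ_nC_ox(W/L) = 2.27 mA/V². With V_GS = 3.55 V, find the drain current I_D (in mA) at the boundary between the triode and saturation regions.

I_D = 6.32 mA

At the boundary V_DS = V_ov = V_GS − V_th = 3.55 − 1.19 = 2.36 V.
I_D = ½ k_n V_ov² = 0.5 × 2.27 × 2.36² = 6.32 mA.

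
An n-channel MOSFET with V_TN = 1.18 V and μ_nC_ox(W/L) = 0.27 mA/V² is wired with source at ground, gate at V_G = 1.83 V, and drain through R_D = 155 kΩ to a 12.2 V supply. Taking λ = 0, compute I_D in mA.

I_D = 0.0570 mA

V_GS = V_G = 1.83 V, so V_ov = 1.83 − 1.18 = 0.65 V.
Assume saturation: I_D = ½ k_n V_ov² = 0.5 × 0.27 × 0.65² = 0.057 mA, giving V_DS = V_DD − I_D R_D = 12.2 − 0.057 × 155 = 3.36 V.
V_DS = 3.36 V ≥ V_ov = 0.65 V, confirming saturation.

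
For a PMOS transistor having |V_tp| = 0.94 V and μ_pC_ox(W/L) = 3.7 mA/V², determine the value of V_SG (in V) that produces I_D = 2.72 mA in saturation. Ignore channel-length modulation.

In saturation I_D = ½ k_p (V_SG − |V_tp|)², so V_SG − |V_tp| = √(2 I_D / k_p) = √(2 × 2.72 / 3.7) = 1.21 V.
V_SG = 0.94 + 1.21 = 2.15 V.

V_SG = 2.15 V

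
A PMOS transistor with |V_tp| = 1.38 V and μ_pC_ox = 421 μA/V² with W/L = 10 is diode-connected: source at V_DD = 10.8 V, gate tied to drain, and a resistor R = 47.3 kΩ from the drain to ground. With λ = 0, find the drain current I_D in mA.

With gate tied to drain, V_SG = V_SD ≥ V_SG − |V_tp|, so the device is in saturation.
k_p = μ_pC_ox · (W/L) = 4.21 mA/V².
KCL at the drain: ½ k_p (V_SG − |V_tp|)² = (V_DD − V_SG)/R.
Let x = V_SG − 1.38. Then 99.6 x² + x − 9.42 = 0, giving x = 0.303 V (positive root), so V_SG = 1.68 V.
I_D = (V_DD − V_SG)/R = (10.8 − 1.68) / 47.3 = 0.193 mA.

I_D = 0.193 mA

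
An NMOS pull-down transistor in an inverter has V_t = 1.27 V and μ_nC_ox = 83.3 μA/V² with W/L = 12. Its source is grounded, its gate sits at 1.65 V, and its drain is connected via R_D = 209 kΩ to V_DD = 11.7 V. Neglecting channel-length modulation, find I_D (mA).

V_GS = V_G = 1.65 V, so V_ov = 1.65 − 1.27 = 0.38 V.
k_n = μ_nC_ox · (W/L) = 0.9996 mA/V².
Assume saturation: I_D = ½ k_n V_ov² = 0.5 × 0.9996 × 0.38² = 0.0722 mA, giving V_DS = V_DD − I_D R_D = 11.7 − 0.0722 × 209 = -3.38 V.
But -3.38 V < V_ov = 0.38 V, so the device is actually in triode.
In triode I_D = k_n[V_ov V_DS − ½ V_DS²] and I_D = (V_DD − V_DS)/R_D. Equating: 104 V_DS² − 80.39 V_DS + 11.7 = 0, giving V_DS = 0.195 V (the root below V_ov).
I_D = (11.7 − 0.195) / 209 = 0.055 mA.

I_D = 0.0550 mA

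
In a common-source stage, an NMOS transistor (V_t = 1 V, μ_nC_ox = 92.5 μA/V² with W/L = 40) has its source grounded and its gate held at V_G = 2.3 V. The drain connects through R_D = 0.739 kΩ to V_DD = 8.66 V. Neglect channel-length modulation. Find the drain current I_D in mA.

V_GS = V_G = 2.3 V, so V_ov = 2.3 − 1 = 1.3 V.
k_n = μ_nC_ox · (W/L) = 3.7 mA/V².
Assume saturation: I_D = ½ k_n V_ov² = 0.5 × 3.7 × 1.3² = 3.13 mA, giving V_DS = V_DD − I_D R_D = 8.66 − 3.13 × 0.739 = 6.35 V.
V_DS = 6.35 V ≥ V_ov = 1.3 V, confirming saturation.

I_D = 3.13 mA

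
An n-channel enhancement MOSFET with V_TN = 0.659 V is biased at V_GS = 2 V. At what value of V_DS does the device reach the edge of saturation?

The boundary between triode and saturation is V_DS = V_GS − V_TN = V_ov.
V_ov = 2 − 0.659 = 1.34 V.

V_DS,sat = 1.34 V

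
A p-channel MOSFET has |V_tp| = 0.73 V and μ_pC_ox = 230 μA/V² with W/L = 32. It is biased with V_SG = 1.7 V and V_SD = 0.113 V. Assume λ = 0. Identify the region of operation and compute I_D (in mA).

k_p = μ_pC_ox · (W/L) = 7.36 mA/V².
V_ov = V_SG − |V_tp| = 1.7 − 0.73 = 0.97 V.
Since V_SD = 0.113 V < V_ov = 0.97 V, the device is in the triode region.
I_D = k_p [V_ov · V_SD − ½ V_SD²] = 7.36 × [0.97 × 0.113 − 0.5 × 0.113²] = 0.76 mA.

Triode; I_D = 0.760 mA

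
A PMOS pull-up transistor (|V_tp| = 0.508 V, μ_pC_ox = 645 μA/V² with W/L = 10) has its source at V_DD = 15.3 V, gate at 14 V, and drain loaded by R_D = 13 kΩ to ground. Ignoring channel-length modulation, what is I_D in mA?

V_SG = V_DD − V_G = 15.3 − 14 = 1.3 V, so V_ov = 1.3 − 0.508 = 0.792 V.
k_p = μ_pC_ox · (W/L) = 6.45 mA/V².
Assume saturation: I_D = ½ k_p V_ov² = 0.5 × 6.45 × 0.792² = 2.02 mA, giving V_SD = V_DD − I_D R_D = 15.3 − 2.02 × 13 = -11 V.
But -11 V < V_ov = 0.792 V, so the device is actually in triode.
In triode I_D = k_p[V_ov V_SD − ½ V_SD²] and I_D = (V_DD − V_SD)/R_D. Equating: 41.9 V_SD² − 67.41 V_SD + 15.3 = 0, giving V_SD = 0.273 V (the root below V_ov).
I_D = (15.3 − 0.273) / 13 = 1.16 mA.

I_D = 1.16 mA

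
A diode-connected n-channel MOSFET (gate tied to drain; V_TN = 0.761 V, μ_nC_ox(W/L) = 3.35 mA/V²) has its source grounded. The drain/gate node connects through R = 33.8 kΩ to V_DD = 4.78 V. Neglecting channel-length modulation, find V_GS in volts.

V_GS = 1.02 V

With gate tied to drain, V_GS = V_DS ≥ V_GS − V_TN, so the device is in saturation.
KCL at the drain: ½ k_n (V_GS − V_TN)² = (V_DD − V_GS)/R.
Let x = V_GS − 0.761. Then 56.6 x² + x − 4.019 = 0, giving x = 0.258 V (positive root), so V_GS = 1.02 V.
I_D = (V_DD − V_GS)/R = (4.78 − 1.02) / 33.8 = 0.111 mA.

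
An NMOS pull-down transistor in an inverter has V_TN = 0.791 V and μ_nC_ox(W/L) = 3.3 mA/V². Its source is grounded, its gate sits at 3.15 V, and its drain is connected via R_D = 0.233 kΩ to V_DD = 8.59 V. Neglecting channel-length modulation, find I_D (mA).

V_GS = V_G = 3.15 V, so V_ov = 3.15 − 0.791 = 2.36 V.
Assume saturation: I_D = ½ k_n V_ov² = 0.5 × 3.3 × 2.36² = 9.18 mA, giving V_DS = V_DD − I_D R_D = 8.59 − 9.18 × 0.233 = 6.45 V.
V_DS = 6.45 V ≥ V_ov = 2.36 V, confirming saturation.

I_D = 9.18 mA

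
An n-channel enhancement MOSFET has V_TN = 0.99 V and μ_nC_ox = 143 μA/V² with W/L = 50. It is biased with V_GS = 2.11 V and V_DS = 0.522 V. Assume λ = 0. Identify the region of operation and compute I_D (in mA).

k_n = μ_nC_ox · (W/L) = 7.15 mA/V².
V_ov = V_GS − V_TN = 2.11 − 0.99 = 1.12 V.
Since V_DS = 0.522 V < V_ov = 1.12 V, the device is in the triode region.
I_D = k_n [V_ov · V_DS − ½ V_DS²] = 7.15 × [1.12 × 0.522 − 0.5 × 0.522²] = 3.21 mA.

Triode; I_D = 3.21 mA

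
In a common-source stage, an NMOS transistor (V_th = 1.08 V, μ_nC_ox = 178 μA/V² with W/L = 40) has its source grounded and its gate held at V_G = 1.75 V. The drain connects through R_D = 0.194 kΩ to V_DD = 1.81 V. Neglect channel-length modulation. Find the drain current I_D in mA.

V_GS = V_G = 1.75 V, so V_ov = 1.75 − 1.08 = 0.67 V.
k_n = μ_nC_ox · (W/L) = 7.12 mA/V².
Assume saturation: I_D = ½ k_n V_ov² = 0.5 × 7.12 × 0.67² = 1.6 mA, giving V_DS = V_DD − I_D R_D = 1.81 − 1.6 × 0.194 = 1.5 V.
V_DS = 1.5 V ≥ V_ov = 0.67 V, confirming saturation.

I_D = 1.60 mA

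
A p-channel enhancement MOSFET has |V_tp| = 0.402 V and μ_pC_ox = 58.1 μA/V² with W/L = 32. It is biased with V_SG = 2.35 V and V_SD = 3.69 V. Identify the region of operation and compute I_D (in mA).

Saturation; I_D = 3.53 mA

k_p = μ_pC_ox · (W/L) = 1.859 mA/V².
V_ov = V_SG − |V_tp| = 2.35 − 0.402 = 1.95 V.
Since V_SD = 3.69 V ≥ V_ov = 1.95 V, the device is in saturation.
I_D = ½ k_p V_ov² = 0.5 × 1.859 × 1.95² = 3.53 mA.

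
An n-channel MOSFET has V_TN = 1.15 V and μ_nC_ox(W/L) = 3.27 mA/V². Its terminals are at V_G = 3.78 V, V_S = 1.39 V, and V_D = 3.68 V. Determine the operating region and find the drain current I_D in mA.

Saturation; I_D = 2.51 mA

V_GS = V_G − V_S = 3.78 − 1.39 = 2.39 V; V_DS = V_D − V_S = 3.68 − 1.39 = 2.29 V.
V_ov = V_GS − V_TN = 2.39 − 1.15 = 1.24 V.
Since V_DS = 2.29 V ≥ V_ov = 1.24 V, the device is in saturation.
I_D = ½ k_n V_ov² = 0.5 × 3.27 × 1.24² = 2.51 mA.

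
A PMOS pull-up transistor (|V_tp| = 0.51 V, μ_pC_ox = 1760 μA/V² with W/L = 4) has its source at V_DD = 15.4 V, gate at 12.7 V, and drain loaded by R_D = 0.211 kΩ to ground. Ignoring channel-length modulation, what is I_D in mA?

I_D = 16.9 mA

V_SG = V_DD − V_G = 15.4 − 12.7 = 2.7 V, so V_ov = 2.7 − 0.51 = 2.19 V.
k_p = μ_pC_ox · (W/L) = 7.04 mA/V².
Assume saturation: I_D = ½ k_p V_ov² = 0.5 × 7.04 × 2.19² = 16.9 mA, giving V_SD = V_DD − I_D R_D = 15.4 − 16.9 × 0.211 = 11.8 V.
V_SD = 11.8 V ≥ V_ov = 2.19 V, confirming saturation.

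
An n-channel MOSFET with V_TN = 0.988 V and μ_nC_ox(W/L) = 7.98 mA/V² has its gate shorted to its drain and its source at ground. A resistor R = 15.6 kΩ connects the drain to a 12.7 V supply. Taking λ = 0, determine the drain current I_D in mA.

With gate tied to drain, V_GS = V_DS ≥ V_GS − V_TN, so the device is in saturation.
KCL at the drain: ½ k_n (V_GS − V_TN)² = (V_DD − V_GS)/R.
Let x = V_GS − 0.988. Then 62.2 x² + x − 11.71 = 0, giving x = 0.426 V (positive root), so V_GS = 1.41 V.
I_D = (V_DD − V_GS)/R = (12.7 − 1.41) / 15.6 = 0.723 mA.

I_D = 0.723 mA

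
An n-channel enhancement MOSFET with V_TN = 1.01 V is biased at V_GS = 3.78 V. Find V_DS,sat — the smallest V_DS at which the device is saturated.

V_DS,sat = 2.77 V

The boundary between triode and saturation is V_DS = V_GS − V_TN = V_ov.
V_ov = 3.78 − 1.01 = 2.77 V.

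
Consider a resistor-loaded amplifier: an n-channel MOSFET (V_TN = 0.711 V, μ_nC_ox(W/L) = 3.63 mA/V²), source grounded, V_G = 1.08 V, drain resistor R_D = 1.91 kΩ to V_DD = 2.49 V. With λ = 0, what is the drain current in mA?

V_GS = V_G = 1.08 V, so V_ov = 1.08 − 0.711 = 0.369 V.
Assume saturation: I_D = ½ k_n V_ov² = 0.5 × 3.63 × 0.369² = 0.247 mA, giving V_DS = V_DD − I_D R_D = 2.49 − 0.247 × 1.91 = 2.02 V.
V_DS = 2.02 V ≥ V_ov = 0.369 V, confirming saturation.

I_D = 0.247 mA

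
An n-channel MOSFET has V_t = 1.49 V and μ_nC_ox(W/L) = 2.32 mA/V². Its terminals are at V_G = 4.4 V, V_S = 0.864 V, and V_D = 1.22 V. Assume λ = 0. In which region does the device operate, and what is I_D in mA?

Triode; I_D = 1.54 mA

V_GS = V_G − V_S = 4.4 − 0.864 = 3.54 V; V_DS = V_D − V_S = 1.22 − 0.864 = 0.356 V.
V_ov = V_GS − V_t = 3.54 − 1.49 = 2.05 V.
Since V_DS = 0.356 V < V_ov = 2.05 V, the device is in the triode region.
I_D = k_n [V_ov · V_DS − ½ V_DS²] = 2.32 × [2.05 × 0.356 − 0.5 × 0.356²] = 1.54 mA.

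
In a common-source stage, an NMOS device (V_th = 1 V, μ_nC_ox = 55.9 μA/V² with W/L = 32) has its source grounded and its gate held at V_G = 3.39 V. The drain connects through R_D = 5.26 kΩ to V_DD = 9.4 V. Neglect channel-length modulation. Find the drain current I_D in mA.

I_D = 1.70 mA

V_GS = V_G = 3.39 V, so V_ov = 3.39 − 1 = 2.39 V.
k_n = μ_nC_ox · (W/L) = 1.789 mA/V².
Assume saturation: I_D = ½ k_n V_ov² = 0.5 × 1.789 × 2.39² = 5.11 mA, giving V_DS = V_DD − I_D R_D = 9.4 − 5.11 × 5.26 = -17.5 V.
But -17.5 V < V_ov = 2.39 V, so the device is actually in triode.
In triode I_D = k_n[V_ov V_DS − ½ V_DS²] and I_D = (V_DD − V_DS)/R_D. Equating: 4.7 V_DS² − 23.49 V_DS + 9.4 = 0, giving V_DS = 0.439 V (the root below V_ov).
I_D = (9.4 − 0.439) / 5.26 = 1.7 mA.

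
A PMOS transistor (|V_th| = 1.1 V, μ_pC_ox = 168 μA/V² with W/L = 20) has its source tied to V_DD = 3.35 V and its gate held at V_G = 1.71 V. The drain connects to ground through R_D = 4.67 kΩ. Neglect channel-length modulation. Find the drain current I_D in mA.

V_SG = V_DD − V_G = 3.35 − 1.71 = 1.64 V, so V_ov = 1.64 − 1.1 = 0.54 V.
k_p = μ_pC_ox · (W/L) = 3.36 mA/V².
Assume saturation: I_D = ½ k_p V_ov² = 0.5 × 3.36 × 0.54² = 0.49 mA, giving V_SD = V_DD − I_D R_D = 3.35 − 0.49 × 4.67 = 1.06 V.
V_SD = 1.06 V ≥ V_ov = 0.54 V, confirming saturation.

I_D = 0.490 mA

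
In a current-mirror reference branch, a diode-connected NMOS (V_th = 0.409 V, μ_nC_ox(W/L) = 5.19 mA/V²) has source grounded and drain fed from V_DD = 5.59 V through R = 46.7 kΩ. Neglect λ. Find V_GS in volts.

With gate tied to drain, V_GS = V_DS ≥ V_GS − V_th, so the device is in saturation.
KCL at the drain: ½ k_n (V_GS − V_th)² = (V_DD − V_GS)/R.
Let x = V_GS − 0.409. Then 121 x² + x − 5.181 = 0, giving x = 0.203 V (positive root), so V_GS = 0.612 V.
I_D = (V_DD − V_GS)/R = (5.59 − 0.612) / 46.7 = 0.107 mA.

V_GS = 0.612 V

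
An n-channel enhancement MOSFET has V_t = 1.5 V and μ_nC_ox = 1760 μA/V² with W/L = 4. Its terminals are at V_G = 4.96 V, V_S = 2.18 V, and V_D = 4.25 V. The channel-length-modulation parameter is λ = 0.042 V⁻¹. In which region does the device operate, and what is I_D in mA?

Saturation; I_D = 6.27 mA

V_GS = V_G − V_S = 4.96 − 2.18 = 2.78 V; V_DS = V_D − V_S = 4.25 − 2.18 = 2.07 V.
k_n = μ_nC_ox · (W/L) = 7.04 mA/V².
V_ov = V_GS − V_t = 2.78 − 1.5 = 1.28 V.
Since V_DS = 2.07 V ≥ V_ov = 1.28 V, the device is in saturation.
I_D = ½ k_n V_ov² (1 + λ V_DS) = 0.5 × 7.04 × 1.28² × (1 + 0.042 × 2.07) = 6.27 mA.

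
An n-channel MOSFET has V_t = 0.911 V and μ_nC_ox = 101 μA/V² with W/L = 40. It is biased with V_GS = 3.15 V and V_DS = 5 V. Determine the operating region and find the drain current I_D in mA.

Saturation; I_D = 10.1 mA

k_n = μ_nC_ox · (W/L) = 4.04 mA/V².
V_ov = V_GS − V_t = 3.15 − 0.911 = 2.24 V.
Since V_DS = 5 V ≥ V_ov = 2.24 V, the device is in saturation.
I_D = ½ k_n V_ov² = 0.5 × 4.04 × 2.24² = 10.1 mA.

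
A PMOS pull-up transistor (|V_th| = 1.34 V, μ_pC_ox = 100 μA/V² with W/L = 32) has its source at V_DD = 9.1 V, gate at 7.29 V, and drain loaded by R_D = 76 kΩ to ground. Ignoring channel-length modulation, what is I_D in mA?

V_SG = V_DD − V_G = 9.1 − 7.29 = 1.81 V, so V_ov = 1.81 − 1.34 = 0.47 V.
k_p = μ_pC_ox · (W/L) = 3.2 mA/V².
Assume saturation: I_D = ½ k_p V_ov² = 0.5 × 3.2 × 0.47² = 0.353 mA, giving V_SD = V_DD − I_D R_D = 9.1 − 0.353 × 76 = -17.8 V.
But -17.8 V < V_ov = 0.47 V, so the device is actually in triode.
In triode I_D = k_p[V_ov V_SD − ½ V_SD²] and I_D = (V_DD − V_SD)/R_D. Equating: 122 V_SD² − 115.3 V_SD + 9.1 = 0, giving V_SD = 0.0869 V (the root below V_ov).
I_D = (9.1 − 0.0869) / 76 = 0.119 mA.

I_D = 0.119 mA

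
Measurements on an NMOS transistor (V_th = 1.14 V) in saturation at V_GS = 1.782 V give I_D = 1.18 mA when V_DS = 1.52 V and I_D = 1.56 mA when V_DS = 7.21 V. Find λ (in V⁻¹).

With V_GS fixed, I_D ∝ (1 + λ V_DS) in saturation, so I_D2/I_D1 = (1 + λ V_DS2)/(1 + λ V_DS1).
1.56/1.18 = 1.322 = (1 + 7.21 λ)/(1 + 1.52 λ).
Solving: λ (I_D1 V_DS2 − I_D2 V_DS1) = I_D2 − I_D1, so λ = (1.56 − 1.18) / (1.18 × 7.21 − 1.56 × 1.52) = 0.38 / 6.14 = 0.0619 V⁻¹.

λ = 0.0619 V⁻¹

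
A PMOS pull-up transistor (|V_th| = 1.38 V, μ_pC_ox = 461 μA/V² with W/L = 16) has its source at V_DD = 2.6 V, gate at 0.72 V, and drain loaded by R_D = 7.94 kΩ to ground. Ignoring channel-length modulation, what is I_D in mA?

I_D = 0.316 mA

V_SG = V_DD − V_G = 2.6 − 0.72 = 1.88 V, so V_ov = 1.88 − 1.38 = 0.5 V.
k_p = μ_pC_ox · (W/L) = 7.376 mA/V².
Assume saturation: I_D = ½ k_p V_ov² = 0.5 × 7.376 × 0.5² = 0.922 mA, giving V_SD = V_DD − I_D R_D = 2.6 − 0.922 × 7.94 = -4.72 V.
But -4.72 V < V_ov = 0.5 V, so the device is actually in triode.
In triode I_D = k_p[V_ov V_SD − ½ V_SD²] and I_D = (V_DD − V_SD)/R_D. Equating: 29.3 V_SD² − 30.28 V_SD + 2.6 = 0, giving V_SD = 0.0945 V (the root below V_ov).
I_D = (2.6 − 0.0945) / 7.94 = 0.316 mA.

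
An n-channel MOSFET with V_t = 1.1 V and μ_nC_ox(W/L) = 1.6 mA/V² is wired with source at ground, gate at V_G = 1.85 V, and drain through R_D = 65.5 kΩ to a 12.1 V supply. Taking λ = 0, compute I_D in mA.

I_D = 0.182 mA

V_GS = V_G = 1.85 V, so V_ov = 1.85 − 1.1 = 0.75 V.
Assume saturation: I_D = ½ k_n V_ov² = 0.5 × 1.6 × 0.75² = 0.45 mA, giving V_DS = V_DD − I_D R_D = 12.1 − 0.45 × 65.5 = -17.4 V.
But -17.4 V < V_ov = 0.75 V, so the device is actually in triode.
In triode I_D = k_n[V_ov V_DS − ½ V_DS²] and I_D = (V_DD − V_DS)/R_D. Equating: 52.4 V_DS² − 79.6 V_DS + 12.1 = 0, giving V_DS = 0.171 V (the root below V_ov).
I_D = (12.1 − 0.171) / 65.5 = 0.182 mA.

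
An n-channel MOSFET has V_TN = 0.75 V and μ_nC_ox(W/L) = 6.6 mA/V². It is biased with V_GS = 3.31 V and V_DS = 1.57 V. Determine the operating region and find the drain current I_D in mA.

Triode; I_D = 18.4 mA

V_ov = V_GS − V_TN = 3.31 − 0.75 = 2.56 V.
Since V_DS = 1.57 V < V_ov = 2.56 V, the device is in the triode region.
I_D = k_n [V_ov · V_DS − ½ V_DS²] = 6.6 × [2.56 × 1.57 − 0.5 × 1.57²] = 18.4 mA.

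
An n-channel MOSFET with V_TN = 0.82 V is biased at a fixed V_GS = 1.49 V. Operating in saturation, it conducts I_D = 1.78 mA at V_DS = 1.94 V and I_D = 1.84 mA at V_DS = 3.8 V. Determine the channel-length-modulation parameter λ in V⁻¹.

With V_GS fixed, I_D ∝ (1 + λ V_DS) in saturation, so I_D2/I_D1 = (1 + λ V_DS2)/(1 + λ V_DS1).
1.84/1.78 = 1.034 = (1 + 3.8 λ)/(1 + 1.94 λ).
Solving: λ (I_D1 V_DS2 − I_D2 V_DS1) = I_D2 − I_D1, so λ = (1.84 − 1.78) / (1.78 × 3.8 − 1.84 × 1.94) = 0.06 / 3.19 = 0.0188 V⁻¹.

λ = 0.0188 V⁻¹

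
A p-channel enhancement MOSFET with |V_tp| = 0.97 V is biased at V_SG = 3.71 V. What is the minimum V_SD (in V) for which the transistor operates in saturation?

The boundary between triode and saturation is V_SD = V_SG − |V_tp| = V_ov.
V_ov = 3.71 − 0.97 = 2.74 V.

V_SD,sat = 2.74 V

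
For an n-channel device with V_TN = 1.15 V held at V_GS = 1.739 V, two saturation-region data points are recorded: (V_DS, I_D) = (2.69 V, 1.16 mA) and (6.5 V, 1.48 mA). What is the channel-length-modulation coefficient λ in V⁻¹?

λ = 0.0899 V⁻¹

With V_GS fixed, I_D ∝ (1 + λ V_DS) in saturation, so I_D2/I_D1 = (1 + λ V_DS2)/(1 + λ V_DS1).
1.48/1.16 = 1.276 = (1 + 6.5 λ)/(1 + 2.69 λ).
Solving: λ (I_D1 V_DS2 − I_D2 V_DS1) = I_D2 − I_D1, so λ = (1.48 − 1.16) / (1.16 × 6.5 − 1.48 × 2.69) = 0.32 / 3.56 = 0.0899 V⁻¹.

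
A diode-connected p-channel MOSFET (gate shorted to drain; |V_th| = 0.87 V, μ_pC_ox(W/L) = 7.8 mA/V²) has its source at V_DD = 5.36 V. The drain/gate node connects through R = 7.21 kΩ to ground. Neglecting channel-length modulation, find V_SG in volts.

V_SG = 1.25 V

With gate tied to drain, V_SG = V_SD ≥ V_SG − |V_th|, so the device is in saturation.
KCL at the drain: ½ k_p (V_SG − |V_th|)² = (V_DD − V_SG)/R.
Let x = V_SG − 0.87. Then 28.1 x² + x − 4.49 = 0, giving x = 0.382 V (positive root), so V_SG = 1.25 V.
I_D = (V_DD − V_SG)/R = (5.36 − 1.25) / 7.21 = 0.57 mA.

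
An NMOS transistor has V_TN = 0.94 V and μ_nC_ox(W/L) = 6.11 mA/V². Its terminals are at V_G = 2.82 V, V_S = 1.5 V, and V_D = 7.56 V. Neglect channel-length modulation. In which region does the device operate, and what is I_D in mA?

V_GS = V_G − V_S = 2.82 − 1.5 = 1.32 V; V_DS = V_D − V_S = 7.56 − 1.5 = 6.06 V.
V_ov = V_GS − V_TN = 1.32 − 0.94 = 0.38 V.
Since V_DS = 6.06 V ≥ V_ov = 0.38 V, the device is in saturation.
I_D = ½ k_n V_ov² = 0.5 × 6.11 × 0.38² = 0.441 mA.

Saturation; I_D = 0.441 mA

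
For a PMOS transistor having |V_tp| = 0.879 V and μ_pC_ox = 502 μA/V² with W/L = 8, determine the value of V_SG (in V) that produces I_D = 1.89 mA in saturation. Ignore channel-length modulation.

k_p = μ_pC_ox · (W/L) = 4.016 mA/V².
In saturation I_D = ½ k_p (V_SG − |V_tp|)², so V_SG − |V_tp| = √(2 I_D / k_p) = √(2 × 1.89 / 4.016) = 0.97 V.
V_SG = 0.879 + 0.97 = 1.85 V.

V_SG = 1.85 V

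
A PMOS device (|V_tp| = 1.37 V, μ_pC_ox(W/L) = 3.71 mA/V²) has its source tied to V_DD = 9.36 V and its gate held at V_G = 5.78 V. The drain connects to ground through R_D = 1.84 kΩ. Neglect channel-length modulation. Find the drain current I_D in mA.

V_SG = V_DD − V_G = 9.36 − 5.78 = 3.58 V, so V_ov = 3.58 − 1.37 = 2.21 V.
Assume saturation: I_D = ½ k_p V_ov² = 0.5 × 3.71 × 2.21² = 9.06 mA, giving V_SD = V_DD − I_D R_D = 9.36 − 9.06 × 1.84 = -7.31 V.
But -7.31 V < V_ov = 2.21 V, so the device is actually in triode.
In triode I_D = k_p[V_ov V_SD − ½ V_SD²] and I_D = (V_DD − V_SD)/R_D. Equating: 3.41 V_SD² − 16.09 V_SD + 9.36 = 0, giving V_SD = 0.68 V (the root below V_ov).
I_D = (9.36 − 0.68) / 1.84 = 4.72 mA.

I_D = 4.72 mA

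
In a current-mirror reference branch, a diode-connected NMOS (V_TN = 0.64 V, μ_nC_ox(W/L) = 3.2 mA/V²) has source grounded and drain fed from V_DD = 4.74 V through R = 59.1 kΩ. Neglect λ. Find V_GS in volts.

With gate tied to drain, V_GS = V_DS ≥ V_GS − V_TN, so the device is in saturation.
KCL at the drain: ½ k_n (V_GS − V_TN)² = (V_DD − V_GS)/R.
Let x = V_GS − 0.64. Then 94.6 x² + x − 4.1 = 0, giving x = 0.203 V (positive root), so V_GS = 0.843 V.
I_D = (V_DD − V_GS)/R = (4.74 − 0.843) / 59.1 = 0.0659 mA.

V_GS = 0.843 V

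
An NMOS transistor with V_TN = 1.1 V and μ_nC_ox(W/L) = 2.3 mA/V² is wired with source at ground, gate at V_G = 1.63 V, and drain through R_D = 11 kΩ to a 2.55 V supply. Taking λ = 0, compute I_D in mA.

I_D = 0.212 mA

V_GS = V_G = 1.63 V, so V_ov = 1.63 − 1.1 = 0.53 V.
Assume saturation: I_D = ½ k_n V_ov² = 0.5 × 2.3 × 0.53² = 0.323 mA, giving V_DS = V_DD − I_D R_D = 2.55 − 0.323 × 11 = -1 V.
But -1 V < V_ov = 0.53 V, so the device is actually in triode.
In triode I_D = k_n[V_ov V_DS − ½ V_DS²] and I_D = (V_DD − V_DS)/R_D. Equating: 12.6 V_DS² − 14.41 V_DS + 2.55 = 0, giving V_DS = 0.219 V (the root below V_ov).
I_D = (2.55 − 0.219) / 11 = 0.212 mA.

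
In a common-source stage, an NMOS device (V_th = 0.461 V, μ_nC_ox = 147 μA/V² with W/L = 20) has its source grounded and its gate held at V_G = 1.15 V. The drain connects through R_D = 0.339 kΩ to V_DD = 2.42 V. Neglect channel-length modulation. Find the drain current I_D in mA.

I_D = 0.698 mA

V_GS = V_G = 1.15 V, so V_ov = 1.15 − 0.461 = 0.689 V.
k_n = μ_nC_ox · (W/L) = 2.94 mA/V².
Assume saturation: I_D = ½ k_n V_ov² = 0.5 × 2.94 × 0.689² = 0.698 mA, giving V_DS = V_DD − I_D R_D = 2.42 − 0.698 × 0.339 = 2.18 V.
V_DS = 2.18 V ≥ V_ov = 0.689 V, confirming saturation.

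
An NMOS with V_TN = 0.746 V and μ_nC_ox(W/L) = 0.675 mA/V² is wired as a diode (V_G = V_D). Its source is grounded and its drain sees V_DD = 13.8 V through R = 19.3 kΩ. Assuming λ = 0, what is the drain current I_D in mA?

I_D = 0.607 mA

With gate tied to drain, V_GS = V_DS ≥ V_GS − V_TN, so the device is in saturation.
KCL at the drain: ½ k_n (V_GS − V_TN)² = (V_DD − V_GS)/R.
Let x = V_GS − 0.746. Then 6.51 x² + x − 13.05 = 0, giving x = 1.34 V (positive root), so V_GS = 2.09 V.
I_D = (V_DD − V_GS)/R = (13.8 − 2.09) / 19.3 = 0.607 mA.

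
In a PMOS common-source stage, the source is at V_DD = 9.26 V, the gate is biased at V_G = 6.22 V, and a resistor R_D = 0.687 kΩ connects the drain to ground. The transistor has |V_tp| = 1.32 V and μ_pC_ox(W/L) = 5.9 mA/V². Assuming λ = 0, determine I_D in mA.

V_SG = V_DD − V_G = 9.26 − 6.22 = 3.04 V, so V_ov = 3.04 − 1.32 = 1.72 V.
Assume saturation: I_D = ½ k_p V_ov² = 0.5 × 5.9 × 1.72² = 8.73 mA, giving V_SD = V_DD − I_D R_D = 9.26 − 8.73 × 0.687 = 3.26 V.
V_SD = 3.26 V ≥ V_ov = 1.72 V, confirming saturation.

I_D = 8.73 mA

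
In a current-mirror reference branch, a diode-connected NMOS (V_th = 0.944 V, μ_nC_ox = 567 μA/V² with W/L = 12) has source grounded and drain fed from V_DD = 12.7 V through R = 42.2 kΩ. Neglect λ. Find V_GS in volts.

V_GS = 1.23 V

With gate tied to drain, V_GS = V_DS ≥ V_GS − V_th, so the device is in saturation.
k_n = μ_nC_ox · (W/L) = 6.804 mA/V².
KCL at the drain: ½ k_n (V_GS − V_th)² = (V_DD − V_GS)/R.
Let x = V_GS − 0.944. Then 144 x² + x − 11.76 = 0, giving x = 0.283 V (positive root), so V_GS = 1.23 V.
I_D = (V_DD − V_GS)/R = (12.7 − 1.23) / 42.2 = 0.272 mA.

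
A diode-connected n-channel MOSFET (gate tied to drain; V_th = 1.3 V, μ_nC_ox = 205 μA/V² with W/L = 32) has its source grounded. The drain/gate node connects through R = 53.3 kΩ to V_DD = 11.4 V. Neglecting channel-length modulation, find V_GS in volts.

With gate tied to drain, V_GS = V_DS ≥ V_GS − V_th, so the device is in saturation.
k_n = μ_nC_ox · (W/L) = 6.56 mA/V².
KCL at the drain: ½ k_n (V_GS − V_th)² = (V_DD − V_GS)/R.
Let x = V_GS − 1.3. Then 175 x² + x − 10.1 = 0, giving x = 0.238 V (positive root), so V_GS = 1.54 V.
I_D = (V_DD − V_GS)/R = (11.4 − 1.54) / 53.3 = 0.185 mA.

V_GS = 1.54 V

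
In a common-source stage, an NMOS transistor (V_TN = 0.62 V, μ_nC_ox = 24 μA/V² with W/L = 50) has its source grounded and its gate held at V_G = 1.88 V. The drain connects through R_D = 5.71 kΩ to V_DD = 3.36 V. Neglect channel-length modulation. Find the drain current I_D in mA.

V_GS = V_G = 1.88 V, so V_ov = 1.88 − 0.62 = 1.26 V.
k_n = μ_nC_ox · (W/L) = 1.2 mA/V².
Assume saturation: I_D = ½ k_n V_ov² = 0.5 × 1.2 × 1.26² = 0.953 mA, giving V_DS = V_DD − I_D R_D = 3.36 − 0.953 × 5.71 = -2.08 V.
But -2.08 V < V_ov = 1.26 V, so the device is actually in triode.
In triode I_D = k_n[V_ov V_DS − ½ V_DS²] and I_D = (V_DD − V_DS)/R_D. Equating: 3.43 V_DS² − 9.634 V_DS + 3.36 = 0, giving V_DS = 0.408 V (the root below V_ov).
I_D = (3.36 − 0.408) / 5.71 = 0.517 mA.

I_D = 0.517 mA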